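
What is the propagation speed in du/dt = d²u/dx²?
Infinite. The heat equation is parabolic, not hyperbolic, so disturbances propagate instantly.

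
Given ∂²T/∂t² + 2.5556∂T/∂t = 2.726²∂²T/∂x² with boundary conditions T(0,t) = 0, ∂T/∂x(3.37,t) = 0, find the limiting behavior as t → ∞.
T → 0. Damping (γ=2.5556) dissipates energy; oscillations decay exponentially.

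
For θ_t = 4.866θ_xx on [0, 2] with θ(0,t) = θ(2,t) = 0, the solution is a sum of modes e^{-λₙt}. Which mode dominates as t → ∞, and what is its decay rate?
Eigenvalues: λₙ = 4.866n²π²/2².
First three modes:
  n=1: λ₁ = 4.866π²/2² ≈ 12.006
  n=2: λ₂ = 19.464π²/2² ≈ 48.025 (4× faster decay)
  n=3: λ₃ = 43.794π²/2² ≈ 108.057 (9× faster decay)
As t → ∞, higher modes decay exponentially faster. The n=1 mode dominates: θ ~ c₁ sin(πx/2) e^{-λ₁t}.
Decay rate: λ₁ = 4.866π²/2² ≈ 12.006.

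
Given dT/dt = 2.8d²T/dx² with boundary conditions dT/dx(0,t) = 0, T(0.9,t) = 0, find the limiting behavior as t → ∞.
T → 0. Heat escapes through the Dirichlet boundary.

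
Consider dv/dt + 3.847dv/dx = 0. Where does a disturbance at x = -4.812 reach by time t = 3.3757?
At x = 8.1743179. The characteristic carries data from (-4.812, 0) to (8.1743179, 3.3757).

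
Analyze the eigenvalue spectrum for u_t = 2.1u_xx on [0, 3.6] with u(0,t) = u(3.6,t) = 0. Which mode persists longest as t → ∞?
Eigenvalues: λₙ = 2.1n²π²/3.6².
First three modes:
  n=1: λ₁ = 2.1π²/3.6² ≈ 1.599
  n=2: λ₂ = 8.4π²/3.6² ≈ 6.397 (4× faster decay)
  n=3: λ₃ = 18.9π²/3.6² ≈ 14.393 (9× faster decay)
As t → ∞, higher modes decay exponentially faster. The n=1 mode dominates: u ~ c₁ sin(πx/3.6) e^{-λ₁t}.
Decay rate: λ₁ = 2.1π²/3.6² ≈ 1.599.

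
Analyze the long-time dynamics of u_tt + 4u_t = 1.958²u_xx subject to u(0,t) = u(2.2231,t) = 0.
Long-time behavior: u → 0. Damping (γ=4) dissipates energy; oscillations decay exponentially.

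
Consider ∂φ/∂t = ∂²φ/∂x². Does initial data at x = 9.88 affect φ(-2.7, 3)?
Yes, for any finite x. The heat equation has infinite propagation speed, so all initial data affects all points at any t > 0.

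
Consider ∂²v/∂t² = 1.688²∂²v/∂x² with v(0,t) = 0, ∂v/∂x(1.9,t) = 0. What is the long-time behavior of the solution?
As t → ∞, v oscillates (no decay). Energy is conserved; the solution oscillates indefinitely as standing waves.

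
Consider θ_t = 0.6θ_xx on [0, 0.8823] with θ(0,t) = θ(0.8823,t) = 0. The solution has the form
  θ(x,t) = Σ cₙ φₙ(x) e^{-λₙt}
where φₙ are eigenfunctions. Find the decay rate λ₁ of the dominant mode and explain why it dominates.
Eigenvalues: λₙ = 0.6n²π²/0.8823².
First three modes:
  n=1: λ₁ = 0.6π²/0.8823² ≈ 7.607
  n=2: λ₂ = 2.4π²/0.8823² ≈ 30.428 (4× faster decay)
  n=3: λ₃ = 5.4π²/0.8823² ≈ 68.464 (9× faster decay)
As t → ∞, higher modes decay exponentially faster. The n=1 mode dominates: θ ~ c₁ sin(πx/0.8823) e^{-λ₁t}.
Decay rate: λ₁ = 0.6π²/0.8823² ≈ 7.607.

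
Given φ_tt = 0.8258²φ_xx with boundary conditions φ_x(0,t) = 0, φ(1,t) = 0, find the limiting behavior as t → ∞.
φ oscillates (no decay). Energy is conserved; the solution oscillates indefinitely as standing waves.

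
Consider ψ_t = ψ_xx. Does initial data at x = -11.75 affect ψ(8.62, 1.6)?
Yes, for any finite x. The heat equation has infinite propagation speed, so all initial data affects all points at any t > 0.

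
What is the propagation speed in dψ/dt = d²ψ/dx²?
Infinite. The heat equation is parabolic, not hyperbolic, so disturbances propagate instantly.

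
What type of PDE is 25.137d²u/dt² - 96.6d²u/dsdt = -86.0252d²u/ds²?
Rewriting in standard form: 86.0252d²u/ds² - 96.6d²u/dsdt + 25.137d²u/dt² = 0. With A = 86.0252, B = -96.6, C = 25.137, the discriminant is 681.8981904. This is a hyperbolic PDE.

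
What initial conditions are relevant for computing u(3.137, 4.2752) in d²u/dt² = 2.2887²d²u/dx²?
Domain of dependence: [-6.64765024, 12.92165024]. Signals travel at speed 2.2887, so data within |x - 3.137| ≤ 2.2887·4.2752 = 9.78465024 can reach the point.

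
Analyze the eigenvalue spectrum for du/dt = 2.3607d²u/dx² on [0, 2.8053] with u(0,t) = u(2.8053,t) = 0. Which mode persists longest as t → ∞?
Eigenvalues: λₙ = 2.3607n²π²/2.8053².
First three modes:
  n=1: λ₁ = 2.3607π²/2.8053² ≈ 2.961
  n=2: λ₂ = 9.4428π²/2.8053² ≈ 11.842 (4× faster decay)
  n=3: λ₃ = 21.2463π²/2.8053² ≈ 26.646 (9× faster decay)
As t → ∞, higher modes decay exponentially faster. The n=1 mode dominates: u ~ c₁ sin(πx/2.8053) e^{-λ₁t}.
Decay rate: λ₁ = 2.3607π²/2.8053² ≈ 2.961.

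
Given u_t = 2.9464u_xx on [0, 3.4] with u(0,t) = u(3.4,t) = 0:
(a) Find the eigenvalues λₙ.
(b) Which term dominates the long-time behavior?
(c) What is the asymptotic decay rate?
Eigenvalues: λₙ = 2.9464n²π²/3.4².
First three modes:
  n=1: λ₁ = 2.9464π²/3.4² ≈ 2.516
  n=2: λ₂ = 11.7856π²/3.4² ≈ 10.062 (4× faster decay)
  n=3: λ₃ = 26.5176π²/3.4² ≈ 22.64 (9× faster decay)
As t → ∞, higher modes decay exponentially faster. The n=1 mode dominates: u ~ c₁ sin(πx/3.4) e^{-λ₁t}.
Decay rate: λ₁ = 2.9464π²/3.4² ≈ 2.516.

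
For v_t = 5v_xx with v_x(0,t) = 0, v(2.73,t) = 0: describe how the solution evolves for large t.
v → 0. Heat escapes through the Dirichlet boundary.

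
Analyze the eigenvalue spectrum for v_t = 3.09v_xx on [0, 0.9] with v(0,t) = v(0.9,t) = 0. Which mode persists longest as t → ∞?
Eigenvalues: λₙ = 3.09n²π²/0.9².
First three modes:
  n=1: λ₁ = 3.09π²/0.9² ≈ 37.651
  n=2: λ₂ = 12.36π²/0.9² ≈ 150.603 (4× faster decay)
  n=3: λ₃ = 27.81π²/0.9² ≈ 338.856 (9× faster decay)
As t → ∞, higher modes decay exponentially faster. The n=1 mode dominates: v ~ c₁ sin(πx/0.9) e^{-λ₁t}.
Decay rate: λ₁ = 3.09π²/0.9² ≈ 37.651.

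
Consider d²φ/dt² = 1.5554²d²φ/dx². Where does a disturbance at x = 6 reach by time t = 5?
Domain of influence: [-1.777, 13.777]. Data at x = 6 spreads outward at speed 1.5554.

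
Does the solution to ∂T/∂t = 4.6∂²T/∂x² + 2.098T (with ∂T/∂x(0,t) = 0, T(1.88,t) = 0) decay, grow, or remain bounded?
T → 0. Diffusion dominates reaction (r=2.098 < κπ²/(4L²)≈3.21); solution decays.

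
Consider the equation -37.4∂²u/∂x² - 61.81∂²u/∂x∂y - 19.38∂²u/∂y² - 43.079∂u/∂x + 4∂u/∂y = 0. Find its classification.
Hyperbolic. (A = -37.4, B = -61.81, C = -19.38 gives B² - 4AC = 921.2281.)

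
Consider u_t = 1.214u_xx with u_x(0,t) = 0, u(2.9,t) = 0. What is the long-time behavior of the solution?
As t → ∞, u → 0. Heat escapes through the Dirichlet boundary.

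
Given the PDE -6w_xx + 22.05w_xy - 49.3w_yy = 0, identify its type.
The second-order coefficients are A = -6, B = 22.05, C = -49.3. Since B² - 4AC = -696.9975 < 0, this is an elliptic PDE.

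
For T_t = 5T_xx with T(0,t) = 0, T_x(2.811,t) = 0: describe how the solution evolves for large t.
T → 0. Heat escapes through the Dirichlet boundary.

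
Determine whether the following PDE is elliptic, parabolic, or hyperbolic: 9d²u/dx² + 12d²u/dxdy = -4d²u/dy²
Rewriting in standard form: 9d²u/dx² + 12d²u/dxdy + 4d²u/dy² = 0. Coefficients: A = 9, B = 12, C = 4. B² - 4AC = 0, which is zero, so the equation is parabolic.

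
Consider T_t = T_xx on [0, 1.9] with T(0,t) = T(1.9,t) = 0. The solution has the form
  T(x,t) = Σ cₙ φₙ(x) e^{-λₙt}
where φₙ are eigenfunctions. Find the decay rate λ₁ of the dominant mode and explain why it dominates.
Eigenvalues: λₙ = n²π²/1.9².
First three modes:
  n=1: λ₁ = π²/1.9² ≈ 2.734
  n=2: λ₂ = 4π²/1.9² ≈ 10.936 (4× faster decay)
  n=3: λ₃ = 9π²/1.9² ≈ 24.606 (9× faster decay)
As t → ∞, higher modes decay exponentially faster. The n=1 mode dominates: T ~ c₁ sin(πx/1.9) e^{-λ₁t}.
Decay rate: λ₁ = π²/1.9² ≈ 2.734.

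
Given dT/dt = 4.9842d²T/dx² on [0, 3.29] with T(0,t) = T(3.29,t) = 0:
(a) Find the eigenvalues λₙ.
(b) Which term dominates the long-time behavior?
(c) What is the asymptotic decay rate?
Eigenvalues: λₙ = 4.9842n²π²/3.29².
First three modes:
  n=1: λ₁ = 4.9842π²/3.29² ≈ 4.545
  n=2: λ₂ = 19.9368π²/3.29² ≈ 18.179 (4× faster decay)
  n=3: λ₃ = 44.8578π²/3.29² ≈ 40.902 (9× faster decay)
As t → ∞, higher modes decay exponentially faster. The n=1 mode dominates: T ~ c₁ sin(πx/3.29) e^{-λ₁t}.
Decay rate: λ₁ = 4.9842π²/3.29² ≈ 4.545.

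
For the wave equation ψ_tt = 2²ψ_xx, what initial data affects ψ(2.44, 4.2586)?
Domain of dependence: [-6.0772, 10.9572]. Signals travel at speed 2, so data within |x - 2.44| ≤ 2·4.2586 = 8.5172 can reach the point.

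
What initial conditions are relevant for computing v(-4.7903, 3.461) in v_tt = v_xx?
Domain of dependence: [-8.2513, -1.3293]. Signals travel at speed 1, so data within |x - -4.7903| ≤ 1·3.461 = 3.461 can reach the point.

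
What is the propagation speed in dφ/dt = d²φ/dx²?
Infinite. The heat equation is parabolic, not hyperbolic, so disturbances propagate instantly.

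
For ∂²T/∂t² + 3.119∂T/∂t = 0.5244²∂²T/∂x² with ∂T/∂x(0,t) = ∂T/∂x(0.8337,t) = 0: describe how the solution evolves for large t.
T → constant (steady state). Damping (γ=3.119) dissipates the nonconstant modes; with Neumann BCs the spatial average obeys M''+γM'=0 and tends to a finite limit.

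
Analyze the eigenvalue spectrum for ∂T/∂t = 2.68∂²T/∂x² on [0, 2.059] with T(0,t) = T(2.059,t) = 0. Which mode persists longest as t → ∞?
Eigenvalues: λₙ = 2.68n²π²/2.059².
First three modes:
  n=1: λ₁ = 2.68π²/2.059² ≈ 6.239
  n=2: λ₂ = 10.72π²/2.059² ≈ 24.956 (4× faster decay)
  n=3: λ₃ = 24.12π²/2.059² ≈ 56.152 (9× faster decay)
As t → ∞, higher modes decay exponentially faster. The n=1 mode dominates: T ~ c₁ sin(πx/2.059) e^{-λ₁t}.
Decay rate: λ₁ = 2.68π²/2.059² ≈ 6.239.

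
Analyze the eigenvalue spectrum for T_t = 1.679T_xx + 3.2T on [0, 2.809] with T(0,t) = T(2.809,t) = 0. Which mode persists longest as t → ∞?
Eigenvalues: λₙ = 1.679n²π²/2.809² - 3.2.
First three modes:
  n=1: λ₁ = 1.679π²/2.809² - 3.2 ≈ -1.1
  n=2: λ₂ = 6.716π²/2.809² - 3.2 ≈ 5.201
  n=3: λ₃ = 15.111π²/2.809² - 3.2 ≈ 15.701
Since 1.679π²/2.809² ≈ 2.1 < 3.2, λ₁ < 0.
The n=1 mode grows fastest (−λₙ is largest for n=1) → dominates.
Asymptotic: T ~ c₁ sin(πx/2.809) e^{1.1t} (exponential growth at rate −λ₁ ≈ 1.1).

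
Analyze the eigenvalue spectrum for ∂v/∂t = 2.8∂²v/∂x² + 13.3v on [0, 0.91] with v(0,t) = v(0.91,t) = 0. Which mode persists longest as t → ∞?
Eigenvalues: λₙ = 2.8n²π²/0.91² - 13.3.
First three modes:
  n=1: λ₁ = 2.8π²/0.91² - 13.3 ≈ 20.071
  n=2: λ₂ = 11.2π²/0.91² - 13.3 ≈ 120.186
  n=3: λ₃ = 25.2π²/0.91² - 13.3 ≈ 287.043
Since 2.8π²/0.91² ≈ 33.371 > 13.3, all λₙ > 0.
The n=1 mode decays slowest → dominates as t → ∞.
Asymptotic: v ~ c₁ sin(πx/0.91) e^{-λ₁t} with decay rate λ₁ ≈ 20.071.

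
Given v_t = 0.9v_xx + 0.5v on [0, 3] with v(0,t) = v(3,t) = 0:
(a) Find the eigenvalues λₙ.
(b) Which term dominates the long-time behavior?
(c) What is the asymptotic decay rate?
Eigenvalues: λₙ = 0.9n²π²/3² - 0.5.
First three modes:
  n=1: λ₁ = 0.9π²/3² - 0.5 ≈ 0.487
  n=2: λ₂ = 3.6π²/3² - 0.5 ≈ 3.448
  n=3: λ₃ = 8.1π²/3² - 0.5 ≈ 8.383
Since 0.9π²/3² ≈ 0.987 > 0.5, all λₙ > 0.
The n=1 mode decays slowest → dominates as t → ∞.
Asymptotic: v ~ c₁ sin(πx/3) e^{-λ₁t} with decay rate λ₁ ≈ 0.487.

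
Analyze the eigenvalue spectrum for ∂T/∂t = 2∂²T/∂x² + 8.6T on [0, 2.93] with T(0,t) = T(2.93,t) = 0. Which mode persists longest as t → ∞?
Eigenvalues: λₙ = 2n²π²/2.93² - 8.6.
First three modes:
  n=1: λ₁ = 2π²/2.93² - 8.6 ≈ -6.301
  n=2: λ₂ = 8π²/2.93² - 8.6 ≈ 0.597
  n=3: λ₃ = 18π²/2.93² - 8.6 ≈ 12.094
Since 2π²/2.93² ≈ 2.299 < 8.6, λ₁ < 0.
The n=1 mode grows fastest (−λₙ is largest for n=1) → dominates.
Asymptotic: T ~ c₁ sin(πx/2.93) e^{6.301t} (exponential growth at rate −λ₁ ≈ 6.301).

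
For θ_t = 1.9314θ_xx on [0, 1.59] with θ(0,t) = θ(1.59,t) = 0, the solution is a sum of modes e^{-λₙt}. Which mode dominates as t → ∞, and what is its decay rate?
Eigenvalues: λₙ = 1.9314n²π²/1.59².
First three modes:
  n=1: λ₁ = 1.9314π²/1.59² ≈ 7.54
  n=2: λ₂ = 7.7256π²/1.59² ≈ 30.16 (4× faster decay)
  n=3: λ₃ = 17.3826π²/1.59² ≈ 67.861 (9× faster decay)
As t → ∞, higher modes decay exponentially faster. The n=1 mode dominates: θ ~ c₁ sin(πx/1.59) e^{-λ₁t}.
Decay rate: λ₁ = 1.9314π²/1.59² ≈ 7.54.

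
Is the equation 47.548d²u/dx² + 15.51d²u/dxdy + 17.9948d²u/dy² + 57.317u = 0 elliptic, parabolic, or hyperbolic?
Computing B² - 4AC with A = 47.548, B = 15.51, C = 17.9948: discriminant = -3181.9069016 (negative). Answer: elliptic.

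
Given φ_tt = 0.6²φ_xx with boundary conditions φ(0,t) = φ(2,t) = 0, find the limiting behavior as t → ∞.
φ oscillates (no decay). Energy is conserved; the solution oscillates indefinitely as standing waves.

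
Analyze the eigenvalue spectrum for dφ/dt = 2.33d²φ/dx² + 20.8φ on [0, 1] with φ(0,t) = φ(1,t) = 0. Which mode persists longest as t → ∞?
Eigenvalues: λₙ = 2.33n²π²/1² - 20.8.
First three modes:
  n=1: λ₁ = 2.33π² - 20.8 ≈ 2.196
  n=2: λ₂ = 9.32π² - 20.8 ≈ 71.185
  n=3: λ₃ = 20.97π² - 20.8 ≈ 186.166
Since 2.33π² ≈ 22.996 > 20.8, all λₙ > 0.
The n=1 mode decays slowest → dominates as t → ∞.
Asymptotic: φ ~ c₁ sin(πx/1) e^{-λ₁t} with decay rate λ₁ ≈ 2.196.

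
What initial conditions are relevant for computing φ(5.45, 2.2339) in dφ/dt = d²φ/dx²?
The entire real line. The heat equation has infinite propagation speed: any initial disturbance instantly affects all points (though exponentially small far away).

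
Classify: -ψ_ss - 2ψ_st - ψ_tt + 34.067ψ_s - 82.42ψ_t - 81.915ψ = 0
Parabolic (discriminant = 0).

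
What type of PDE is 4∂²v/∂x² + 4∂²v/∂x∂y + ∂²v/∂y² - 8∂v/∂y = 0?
With A = 4, B = 4, C = 1, the discriminant is 0. This is a parabolic PDE.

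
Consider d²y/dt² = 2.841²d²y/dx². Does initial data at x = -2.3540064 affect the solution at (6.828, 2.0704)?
No. The domain of dependence is [0.9459936, 12.7100064], and -2.3540064 is outside this interval.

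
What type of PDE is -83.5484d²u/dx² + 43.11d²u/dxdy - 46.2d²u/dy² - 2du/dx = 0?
With A = -83.5484, B = 43.11, C = -46.2, the discriminant is -13581.27222. This is an elliptic PDE.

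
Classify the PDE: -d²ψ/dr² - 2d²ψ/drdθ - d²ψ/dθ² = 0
A = -1, B = -2, C = -1. Discriminant B² - 4AC = 0. Since 0 = 0, parabolic.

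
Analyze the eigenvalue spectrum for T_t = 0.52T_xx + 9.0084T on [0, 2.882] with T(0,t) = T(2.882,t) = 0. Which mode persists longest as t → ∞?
Eigenvalues: λₙ = 0.52n²π²/2.882² - 9.0084.
First three modes:
  n=1: λ₁ = 0.52π²/2.882² - 9.0084 ≈ -8.391
  n=2: λ₂ = 2.08π²/2.882² - 9.0084 ≈ -6.537
  n=3: λ₃ = 4.68π²/2.882² - 9.0084 ≈ -3.447
Since 0.52π²/2.882² ≈ 0.618 < 9.0084, λ₁ < 0.
The n=1 mode grows fastest (−λₙ is largest for n=1) → dominates.
Asymptotic: T ~ c₁ sin(πx/2.882) e^{8.391t} (exponential growth at rate −λ₁ ≈ 8.391).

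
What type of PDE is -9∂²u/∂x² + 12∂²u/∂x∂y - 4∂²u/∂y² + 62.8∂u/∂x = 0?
With A = -9, B = 12, C = -4, the discriminant is 0. This is a parabolic PDE.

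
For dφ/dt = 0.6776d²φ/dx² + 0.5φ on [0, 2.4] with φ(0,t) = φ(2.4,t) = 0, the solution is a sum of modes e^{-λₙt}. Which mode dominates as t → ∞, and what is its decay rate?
Eigenvalues: λₙ = 0.6776n²π²/2.4² - 0.5.
First three modes:
  n=1: λ₁ = 0.6776π²/2.4² - 0.5 ≈ 0.661
  n=2: λ₂ = 2.7104π²/2.4² - 0.5 ≈ 4.144
  n=3: λ₃ = 6.0984π²/2.4² - 0.5 ≈ 9.949
Since 0.6776π²/2.4² ≈ 1.161 > 0.5, all λₙ > 0.
The n=1 mode decays slowest → dominates as t → ∞.
Asymptotic: φ ~ c₁ sin(πx/2.4) e^{-λ₁t} with decay rate λ₁ ≈ 0.661.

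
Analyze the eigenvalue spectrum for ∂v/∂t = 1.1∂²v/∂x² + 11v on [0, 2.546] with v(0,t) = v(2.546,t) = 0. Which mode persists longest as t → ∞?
Eigenvalues: λₙ = 1.1n²π²/2.546² - 11.
First three modes:
  n=1: λ₁ = 1.1π²/2.546² - 11 ≈ -9.325
  n=2: λ₂ = 4.4π²/2.546² - 11 ≈ -4.301
  n=3: λ₃ = 9.9π²/2.546² - 11 ≈ 4.074
Since 1.1π²/2.546² ≈ 1.675 < 11, λ₁ < 0.
The n=1 mode grows fastest (−λₙ is largest for n=1) → dominates.
Asymptotic: v ~ c₁ sin(πx/2.546) e^{9.325t} (exponential growth at rate −λ₁ ≈ 9.325).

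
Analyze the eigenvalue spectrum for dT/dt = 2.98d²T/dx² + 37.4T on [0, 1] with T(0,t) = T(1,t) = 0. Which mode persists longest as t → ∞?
Eigenvalues: λₙ = 2.98n²π²/1² - 37.4.
First three modes:
  n=1: λ₁ = 2.98π² - 37.4 ≈ -7.989
  n=2: λ₂ = 11.92π² - 37.4 ≈ 80.246
  n=3: λ₃ = 26.82π² - 37.4 ≈ 227.303
Since 2.98π² ≈ 29.411 < 37.4, λ₁ < 0.
The n=1 mode grows fastest (−λₙ is largest for n=1) → dominates.
Asymptotic: T ~ c₁ sin(πx/1) e^{7.989t} (exponential growth at rate −λ₁ ≈ 7.989).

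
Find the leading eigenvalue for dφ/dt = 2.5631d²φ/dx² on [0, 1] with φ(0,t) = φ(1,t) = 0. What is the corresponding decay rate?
Eigenvalues: λₙ = 2.5631n²π².
First three modes:
  n=1: λ₁ = 2.5631π² ≈ 25.297
  n=2: λ₂ = 10.2524π² ≈ 101.187 (4× faster decay)
  n=3: λ₃ = 23.0679π² ≈ 227.671 (9× faster decay)
As t → ∞, higher modes decay exponentially faster. The n=1 mode dominates: φ ~ c₁ sin(πx) e^{-λ₁t}.
Decay rate: λ₁ = 2.5631π² ≈ 25.297.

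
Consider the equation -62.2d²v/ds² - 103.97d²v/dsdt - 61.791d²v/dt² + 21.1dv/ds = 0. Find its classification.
Elliptic. (A = -62.2, B = -103.97, C = -61.791 gives B² - 4AC = -4563.8399.)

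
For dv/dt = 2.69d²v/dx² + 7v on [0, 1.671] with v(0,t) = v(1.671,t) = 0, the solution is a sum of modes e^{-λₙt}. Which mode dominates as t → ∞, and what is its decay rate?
Eigenvalues: λₙ = 2.69n²π²/1.671² - 7.
First three modes:
  n=1: λ₁ = 2.69π²/1.671² - 7 ≈ 2.508
  n=2: λ₂ = 10.76π²/1.671² - 7 ≈ 31.033
  n=3: λ₃ = 24.21π²/1.671² - 7 ≈ 78.574
Since 2.69π²/1.671² ≈ 9.508 > 7, all λₙ > 0.
The n=1 mode decays slowest → dominates as t → ∞.
Asymptotic: v ~ c₁ sin(πx/1.671) e^{-λ₁t} with decay rate λ₁ ≈ 2.508.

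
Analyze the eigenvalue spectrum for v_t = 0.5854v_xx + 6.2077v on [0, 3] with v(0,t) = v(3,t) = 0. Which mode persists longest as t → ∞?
Eigenvalues: λₙ = 0.5854n²π²/3² - 6.2077.
First three modes:
  n=1: λ₁ = 0.5854π²/3² - 6.2077 ≈ -5.566
  n=2: λ₂ = 2.3416π²/3² - 6.2077 ≈ -3.64
  n=3: λ₃ = 5.2686π²/3² - 6.2077 ≈ -0.43
Since 0.5854π²/3² ≈ 0.642 < 6.2077, λ₁ < 0.
The n=1 mode grows fastest (−λₙ is largest for n=1) → dominates.
Asymptotic: v ~ c₁ sin(πx/3) e^{5.566t} (exponential growth at rate −λ₁ ≈ 5.566).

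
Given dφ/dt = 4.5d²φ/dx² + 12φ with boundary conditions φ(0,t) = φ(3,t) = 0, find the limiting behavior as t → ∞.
φ grows unboundedly. Reaction dominates diffusion (r=12 > κπ²/L²≈4.93); solution grows exponentially.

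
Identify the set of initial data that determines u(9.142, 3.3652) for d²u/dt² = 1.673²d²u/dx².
Domain of dependence: [3.5120204, 14.7719796]. Signals travel at speed 1.673, so data within |x - 9.142| ≤ 1.673·3.3652 = 5.6299796 can reach the point.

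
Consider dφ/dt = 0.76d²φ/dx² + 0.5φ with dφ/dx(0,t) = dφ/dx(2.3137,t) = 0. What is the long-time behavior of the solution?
As t → ∞, φ grows unboundedly. With Neumann BCs the constant mode has diffusion eigenvalue 0, so any r > 0 makes it grow like e^(0.5t); solution grows exponentially.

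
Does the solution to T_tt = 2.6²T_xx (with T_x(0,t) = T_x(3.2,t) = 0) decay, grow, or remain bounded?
T oscillates about a mean that drifts linearly in t (generically unbounded; no decay). There is no damping, so the nonconstant modes persist as standing waves (energy conserved, no decay). But with Neumann conditions at both ends the constant mode has eigenvalue 0: the spatial mean M(t) of T satisfies M'' = 0, so M(t) = M(0) + M'(0)·t. Unless the initial velocity has zero mean (∫T_t(x,0)dx = 0), the solution grows linearly in t (unbounded, though not exponentially); if it does have zero mean, the solution stays bounded and simply oscillates.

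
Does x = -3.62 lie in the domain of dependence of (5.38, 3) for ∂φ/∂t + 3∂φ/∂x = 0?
Yes. The characteristic through (5.38, 3) passes through x = -3.62.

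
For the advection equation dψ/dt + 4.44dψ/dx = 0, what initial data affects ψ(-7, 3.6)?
A single point: x = -22.984. The characteristic through (-7, 3.6) is x - 4.44t = const, so x = -7 - 4.44·3.6 = -22.984.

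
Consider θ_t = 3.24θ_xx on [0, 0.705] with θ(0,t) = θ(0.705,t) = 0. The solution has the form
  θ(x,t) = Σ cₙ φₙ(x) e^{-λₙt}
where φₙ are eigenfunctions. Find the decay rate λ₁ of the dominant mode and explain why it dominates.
Eigenvalues: λₙ = 3.24n²π²/0.705².
First three modes:
  n=1: λ₁ = 3.24π²/0.705² ≈ 64.338
  n=2: λ₂ = 12.96π²/0.705² ≈ 257.351 (4× faster decay)
  n=3: λ₃ = 29.16π²/0.705² ≈ 579.041 (9× faster decay)
As t → ∞, higher modes decay exponentially faster. The n=1 mode dominates: θ ~ c₁ sin(πx/0.705) e^{-λ₁t}.
Decay rate: λ₁ = 3.24π²/0.705² ≈ 64.338.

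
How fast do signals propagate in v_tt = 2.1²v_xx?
Speed = 2.1. Information travels along characteristics x = x₀ ± 2.1t.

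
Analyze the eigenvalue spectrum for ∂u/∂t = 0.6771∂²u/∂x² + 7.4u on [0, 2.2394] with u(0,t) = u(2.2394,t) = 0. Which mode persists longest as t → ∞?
Eigenvalues: λₙ = 0.6771n²π²/2.2394² - 7.4.
First three modes:
  n=1: λ₁ = 0.6771π²/2.2394² - 7.4 ≈ -6.067
  n=2: λ₂ = 2.7084π²/2.2394² - 7.4 ≈ -2.07
  n=3: λ₃ = 6.0939π²/2.2394² - 7.4 ≈ 4.593
Since 0.6771π²/2.2394² ≈ 1.333 < 7.4, λ₁ < 0.
The n=1 mode grows fastest (−λₙ is largest for n=1) → dominates.
Asymptotic: u ~ c₁ sin(πx/2.2394) e^{6.067t} (exponential growth at rate −λ₁ ≈ 6.067).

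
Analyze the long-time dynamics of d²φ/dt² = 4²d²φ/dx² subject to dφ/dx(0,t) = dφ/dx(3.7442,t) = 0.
Long-time behavior: φ oscillates about a mean that drifts linearly in t (generically unbounded; no decay). There is no damping, so the nonconstant modes persist as standing waves (energy conserved, no decay). But with Neumann conditions at both ends the constant mode has eigenvalue 0: the spatial mean M(t) of φ satisfies M'' = 0, so M(t) = M(0) + M'(0)·t. Unless the initial velocity has zero mean (∫φ_t(x,0)dx = 0), the solution grows linearly in t (unbounded, though not exponentially); if it does have zero mean, the solution stays bounded and simply oscillates.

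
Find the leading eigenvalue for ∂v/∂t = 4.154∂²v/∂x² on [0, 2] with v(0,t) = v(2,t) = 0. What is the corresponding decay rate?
Eigenvalues: λₙ = 4.154n²π²/2².
First three modes:
  n=1: λ₁ = 4.154π²/2² ≈ 10.25
  n=2: λ₂ = 16.616π²/2² ≈ 40.998 (4× faster decay)
  n=3: λ₃ = 37.386π²/2² ≈ 92.246 (9× faster decay)
As t → ∞, higher modes decay exponentially faster. The n=1 mode dominates: v ~ c₁ sin(πx/2) e^{-λ₁t}.
Decay rate: λ₁ = 4.154π²/2² ≈ 10.25.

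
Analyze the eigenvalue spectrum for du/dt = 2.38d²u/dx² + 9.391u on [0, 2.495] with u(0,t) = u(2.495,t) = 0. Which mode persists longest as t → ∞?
Eigenvalues: λₙ = 2.38n²π²/2.495² - 9.391.
First three modes:
  n=1: λ₁ = 2.38π²/2.495² - 9.391 ≈ -5.618
  n=2: λ₂ = 9.52π²/2.495² - 9.391 ≈ 5.703
  n=3: λ₃ = 21.42π²/2.495² - 9.391 ≈ 24.57
Since 2.38π²/2.495² ≈ 3.773 < 9.391, λ₁ < 0.
The n=1 mode grows fastest (−λₙ is largest for n=1) → dominates.
Asymptotic: u ~ c₁ sin(πx/2.495) e^{5.618t} (exponential growth at rate −λ₁ ≈ 5.618).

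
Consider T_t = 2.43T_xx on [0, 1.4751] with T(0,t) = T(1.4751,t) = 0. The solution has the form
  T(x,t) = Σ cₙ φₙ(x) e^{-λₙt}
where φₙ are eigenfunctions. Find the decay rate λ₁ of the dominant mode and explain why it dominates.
Eigenvalues: λₙ = 2.43n²π²/1.4751².
First three modes:
  n=1: λ₁ = 2.43π²/1.4751² ≈ 11.022
  n=2: λ₂ = 9.72π²/1.4751² ≈ 44.088 (4× faster decay)
  n=3: λ₃ = 21.87π²/1.4751² ≈ 99.199 (9× faster decay)
As t → ∞, higher modes decay exponentially faster. The n=1 mode dominates: T ~ c₁ sin(πx/1.4751) e^{-λ₁t}.
Decay rate: λ₁ = 2.43π²/1.4751² ≈ 11.022.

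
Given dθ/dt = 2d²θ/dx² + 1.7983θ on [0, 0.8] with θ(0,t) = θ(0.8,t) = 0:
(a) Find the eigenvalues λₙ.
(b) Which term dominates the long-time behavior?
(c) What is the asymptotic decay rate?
Eigenvalues: λₙ = 2n²π²/0.8² - 1.7983.
First three modes:
  n=1: λ₁ = 2π²/0.8² - 1.7983 ≈ 29.044
  n=2: λ₂ = 8π²/0.8² - 1.7983 ≈ 121.572
  n=3: λ₃ = 18π²/0.8² - 1.7983 ≈ 275.784
Since 2π²/0.8² ≈ 30.843 > 1.7983, all λₙ > 0.
The n=1 mode decays slowest → dominates as t → ∞.
Asymptotic: θ ~ c₁ sin(πx/0.8) e^{-λ₁t} with decay rate λ₁ ≈ 29.044.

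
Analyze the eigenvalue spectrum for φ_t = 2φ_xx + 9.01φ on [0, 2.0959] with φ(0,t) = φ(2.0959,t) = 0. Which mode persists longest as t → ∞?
Eigenvalues: λₙ = 2n²π²/2.0959² - 9.01.
First three modes:
  n=1: λ₁ = 2π²/2.0959² - 9.01 ≈ -4.516
  n=2: λ₂ = 8π²/2.0959² - 9.01 ≈ 8.964
  n=3: λ₃ = 18π²/2.0959² - 9.01 ≈ 31.432
Since 2π²/2.0959² ≈ 4.494 < 9.01, λ₁ < 0.
The n=1 mode grows fastest (−λₙ is largest for n=1) → dominates.
Asymptotic: φ ~ c₁ sin(πx/2.0959) e^{4.516t} (exponential growth at rate −λ₁ ≈ 4.516).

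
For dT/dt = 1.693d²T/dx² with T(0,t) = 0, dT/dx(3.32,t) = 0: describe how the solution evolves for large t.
T → 0. Heat escapes through the Dirichlet boundary.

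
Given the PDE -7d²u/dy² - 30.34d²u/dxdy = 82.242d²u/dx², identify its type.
Rewriting in standard form: -82.242d²u/dx² - 30.34d²u/dxdy - 7d²u/dy² = 0. The second-order coefficients are A = -82.242, B = -30.34, C = -7. Since B² - 4AC = -1382.2604 < 0, this is an elliptic PDE.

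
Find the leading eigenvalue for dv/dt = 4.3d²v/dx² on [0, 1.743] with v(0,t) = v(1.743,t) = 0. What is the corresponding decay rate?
Eigenvalues: λₙ = 4.3n²π²/1.743².
First three modes:
  n=1: λ₁ = 4.3π²/1.743² ≈ 13.969
  n=2: λ₂ = 17.2π²/1.743² ≈ 55.877 (4× faster decay)
  n=3: λ₃ = 38.7π²/1.743² ≈ 125.723 (9× faster decay)
As t → ∞, higher modes decay exponentially faster. The n=1 mode dominates: v ~ c₁ sin(πx/1.743) e^{-λ₁t}.
Decay rate: λ₁ = 4.3π²/1.743² ≈ 13.969.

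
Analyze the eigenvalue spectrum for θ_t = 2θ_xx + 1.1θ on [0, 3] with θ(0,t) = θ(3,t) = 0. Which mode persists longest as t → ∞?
Eigenvalues: λₙ = 2n²π²/3² - 1.1.
First three modes:
  n=1: λ₁ = 2π²/3² - 1.1 ≈ 1.093
  n=2: λ₂ = 8π²/3² - 1.1 ≈ 7.673
  n=3: λ₃ = 18π²/3² - 1.1 ≈ 18.639
Since 2π²/3² ≈ 2.193 > 1.1, all λₙ > 0.
The n=1 mode decays slowest → dominates as t → ∞.
Asymptotic: θ ~ c₁ sin(πx/3) e^{-λ₁t} with decay rate λ₁ ≈ 1.093.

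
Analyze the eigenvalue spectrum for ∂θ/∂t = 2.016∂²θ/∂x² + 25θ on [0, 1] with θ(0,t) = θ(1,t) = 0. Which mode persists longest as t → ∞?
Eigenvalues: λₙ = 2.016n²π²/1² - 25.
First three modes:
  n=1: λ₁ = 2.016π² - 25 ≈ -5.103
  n=2: λ₂ = 8.064π² - 25 ≈ 54.588
  n=3: λ₃ = 18.144π² - 25 ≈ 154.074
Since 2.016π² ≈ 19.897 < 25, λ₁ < 0.
The n=1 mode grows fastest (−λₙ is largest for n=1) → dominates.
Asymptotic: θ ~ c₁ sin(πx/1) e^{5.103t} (exponential growth at rate −λ₁ ≈ 5.103).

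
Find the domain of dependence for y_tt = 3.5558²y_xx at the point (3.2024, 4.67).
Domain of dependence: [-13.403186, 19.807986]. Signals travel at speed 3.5558, so data within |x - 3.2024| ≤ 3.5558·4.67 = 16.605586 can reach the point.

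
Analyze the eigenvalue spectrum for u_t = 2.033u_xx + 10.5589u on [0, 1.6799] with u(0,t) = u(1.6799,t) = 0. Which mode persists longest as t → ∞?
Eigenvalues: λₙ = 2.033n²π²/1.6799² - 10.5589.
First three modes:
  n=1: λ₁ = 2.033π²/1.6799² - 10.5589 ≈ -3.449
  n=2: λ₂ = 8.132π²/1.6799² - 10.5589 ≈ 17.881
  n=3: λ₃ = 18.297π²/1.6799² - 10.5589 ≈ 53.431
Since 2.033π²/1.6799² ≈ 7.11 < 10.5589, λ₁ < 0.
The n=1 mode grows fastest (−λₙ is largest for n=1) → dominates.
Asymptotic: u ~ c₁ sin(πx/1.6799) e^{3.449t} (exponential growth at rate −λ₁ ≈ 3.449).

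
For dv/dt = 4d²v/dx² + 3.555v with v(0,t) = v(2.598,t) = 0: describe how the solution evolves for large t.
v → 0. Diffusion dominates reaction (r=3.555 < κπ²/L²≈5.85); solution decays.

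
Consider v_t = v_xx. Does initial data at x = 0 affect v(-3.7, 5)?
Yes, for any finite x. The heat equation has infinite propagation speed, so all initial data affects all points at any t > 0.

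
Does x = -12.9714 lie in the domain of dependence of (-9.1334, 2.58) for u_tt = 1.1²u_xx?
No. The domain of dependence is [-11.9714, -6.2954], and -12.9714 is outside this interval.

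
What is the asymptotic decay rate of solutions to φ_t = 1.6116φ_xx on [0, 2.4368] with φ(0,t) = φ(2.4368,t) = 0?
Eigenvalues: λₙ = 1.6116n²π²/2.4368².
First three modes:
  n=1: λ₁ = 1.6116π²/2.4368² ≈ 2.679
  n=2: λ₂ = 6.4464π²/2.4368² ≈ 10.715 (4× faster decay)
  n=3: λ₃ = 14.5044π²/2.4368² ≈ 24.108 (9× faster decay)
As t → ∞, higher modes decay exponentially faster. The n=1 mode dominates: φ ~ c₁ sin(πx/2.4368) e^{-λ₁t}.
Decay rate: λ₁ = 1.6116π²/2.4368² ≈ 2.679.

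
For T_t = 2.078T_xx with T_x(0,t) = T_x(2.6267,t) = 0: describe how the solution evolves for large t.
T → constant (steady state). Heat is conserved (no flux at boundaries); solution approaches the spatial average.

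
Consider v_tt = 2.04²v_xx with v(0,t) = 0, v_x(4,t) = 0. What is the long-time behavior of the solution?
As t → ∞, v oscillates (no decay). Energy is conserved; the solution oscillates indefinitely as standing waves.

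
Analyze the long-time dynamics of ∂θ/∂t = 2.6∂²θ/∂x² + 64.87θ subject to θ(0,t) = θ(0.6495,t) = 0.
Long-time behavior: θ grows unboundedly. Reaction dominates diffusion (r=64.87 > κπ²/L²≈60.83); solution grows exponentially.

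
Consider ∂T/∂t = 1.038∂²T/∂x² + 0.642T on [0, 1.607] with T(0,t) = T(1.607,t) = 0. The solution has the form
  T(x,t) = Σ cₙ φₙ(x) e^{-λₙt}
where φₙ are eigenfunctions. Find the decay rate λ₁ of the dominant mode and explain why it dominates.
Eigenvalues: λₙ = 1.038n²π²/1.607² - 0.642.
First three modes:
  n=1: λ₁ = 1.038π²/1.607² - 0.642 ≈ 3.325
  n=2: λ₂ = 4.152π²/1.607² - 0.642 ≈ 15.226
  n=3: λ₃ = 9.342π²/1.607² - 0.642 ≈ 35.061
Since 1.038π²/1.607² ≈ 3.967 > 0.642, all λₙ > 0.
The n=1 mode decays slowest → dominates as t → ∞.
Asymptotic: T ~ c₁ sin(πx/1.607) e^{-λ₁t} with decay rate λ₁ ≈ 3.325.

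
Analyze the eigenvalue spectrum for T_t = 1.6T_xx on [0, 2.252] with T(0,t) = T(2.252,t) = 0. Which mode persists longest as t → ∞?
Eigenvalues: λₙ = 1.6n²π²/2.252².
First three modes:
  n=1: λ₁ = 1.6π²/2.252² ≈ 3.114
  n=2: λ₂ = 6.4π²/2.252² ≈ 12.455 (4× faster decay)
  n=3: λ₃ = 14.4π²/2.252² ≈ 28.024 (9× faster decay)
As t → ∞, higher modes decay exponentially faster. The n=1 mode dominates: T ~ c₁ sin(πx/2.252) e^{-λ₁t}.
Decay rate: λ₁ = 1.6π²/2.252² ≈ 3.114.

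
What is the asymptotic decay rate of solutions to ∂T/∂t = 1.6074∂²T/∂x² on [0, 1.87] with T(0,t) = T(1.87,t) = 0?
Eigenvalues: λₙ = 1.6074n²π²/1.87².
First three modes:
  n=1: λ₁ = 1.6074π²/1.87² ≈ 4.537
  n=2: λ₂ = 6.4296π²/1.87² ≈ 18.147 (4× faster decay)
  n=3: λ₃ = 14.4666π²/1.87² ≈ 40.83 (9× faster decay)
As t → ∞, higher modes decay exponentially faster. The n=1 mode dominates: T ~ c₁ sin(πx/1.87) e^{-λ₁t}.
Decay rate: λ₁ = 1.6074π²/1.87² ≈ 4.537.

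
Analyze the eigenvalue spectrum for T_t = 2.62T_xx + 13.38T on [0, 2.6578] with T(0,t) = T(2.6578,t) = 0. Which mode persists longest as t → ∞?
Eigenvalues: λₙ = 2.62n²π²/2.6578² - 13.38.
First three modes:
  n=1: λ₁ = 2.62π²/2.6578² - 13.38 ≈ -9.719
  n=2: λ₂ = 10.48π²/2.6578² - 13.38 ≈ 1.263
  n=3: λ₃ = 23.58π²/2.6578² - 13.38 ≈ 19.566
Since 2.62π²/2.6578² ≈ 3.661 < 13.38, λ₁ < 0.
The n=1 mode grows fastest (−λₙ is largest for n=1) → dominates.
Asymptotic: T ~ c₁ sin(πx/2.6578) e^{9.719t} (exponential growth at rate −λ₁ ≈ 9.719).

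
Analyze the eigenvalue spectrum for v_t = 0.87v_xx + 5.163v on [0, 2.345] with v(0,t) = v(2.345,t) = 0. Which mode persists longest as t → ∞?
Eigenvalues: λₙ = 0.87n²π²/2.345² - 5.163.
First three modes:
  n=1: λ₁ = 0.87π²/2.345² - 5.163 ≈ -3.602
  n=2: λ₂ = 3.48π²/2.345² - 5.163 ≈ 1.083
  n=3: λ₃ = 7.83π²/2.345² - 5.163 ≈ 8.89
Since 0.87π²/2.345² ≈ 1.561 < 5.163, λ₁ < 0.
The n=1 mode grows fastest (−λₙ is largest for n=1) → dominates.
Asymptotic: v ~ c₁ sin(πx/2.345) e^{3.602t} (exponential growth at rate −λ₁ ≈ 3.602).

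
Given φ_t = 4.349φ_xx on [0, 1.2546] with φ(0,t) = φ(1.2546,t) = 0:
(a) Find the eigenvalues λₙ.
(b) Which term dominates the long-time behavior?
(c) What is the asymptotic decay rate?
Eigenvalues: λₙ = 4.349n²π²/1.2546².
First three modes:
  n=1: λ₁ = 4.349π²/1.2546² ≈ 27.27
  n=2: λ₂ = 17.396π²/1.2546² ≈ 109.078 (4× faster decay)
  n=3: λ₃ = 39.141π²/1.2546² ≈ 245.426 (9× faster decay)
As t → ∞, higher modes decay exponentially faster. The n=1 mode dominates: φ ~ c₁ sin(πx/1.2546) e^{-λ₁t}.
Decay rate: λ₁ = 4.349π²/1.2546² ≈ 27.27.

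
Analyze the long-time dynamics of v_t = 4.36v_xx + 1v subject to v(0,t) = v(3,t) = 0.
Long-time behavior: v → 0. Diffusion dominates reaction (r=1 < κπ²/L²≈4.78); solution decays.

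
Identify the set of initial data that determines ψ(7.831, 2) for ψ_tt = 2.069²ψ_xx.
Domain of dependence: [3.693, 11.969]. Signals travel at speed 2.069, so data within |x - 7.831| ≤ 2.069·2 = 4.138 can reach the point.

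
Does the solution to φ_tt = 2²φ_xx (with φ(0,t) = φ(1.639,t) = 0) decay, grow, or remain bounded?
φ oscillates (no decay). Energy is conserved; the solution oscillates indefinitely as standing waves.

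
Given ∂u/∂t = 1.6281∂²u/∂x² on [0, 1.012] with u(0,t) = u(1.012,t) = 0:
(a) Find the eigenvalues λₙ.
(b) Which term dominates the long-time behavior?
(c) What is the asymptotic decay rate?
Eigenvalues: λₙ = 1.6281n²π²/1.012².
First three modes:
  n=1: λ₁ = 1.6281π²/1.012² ≈ 15.69
  n=2: λ₂ = 6.5124π²/1.012² ≈ 62.76 (4× faster decay)
  n=3: λ₃ = 14.6529π²/1.012² ≈ 141.209 (9× faster decay)
As t → ∞, higher modes decay exponentially faster. The n=1 mode dominates: u ~ c₁ sin(πx/1.012) e^{-λ₁t}.
Decay rate: λ₁ = 1.6281π²/1.012² ≈ 15.69.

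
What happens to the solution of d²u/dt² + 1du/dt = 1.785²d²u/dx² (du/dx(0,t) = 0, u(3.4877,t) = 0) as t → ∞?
u → 0. Damping (γ=1) dissipates energy; oscillations decay exponentially.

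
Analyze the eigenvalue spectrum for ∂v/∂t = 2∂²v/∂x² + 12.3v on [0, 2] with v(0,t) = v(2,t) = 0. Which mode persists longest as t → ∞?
Eigenvalues: λₙ = 2n²π²/2² - 12.3.
First three modes:
  n=1: λ₁ = 2π²/2² - 12.3 ≈ -7.365
  n=2: λ₂ = 8π²/2² - 12.3 ≈ 7.439
  n=3: λ₃ = 18π²/2² - 12.3 ≈ 32.113
Since 2π²/2² ≈ 4.935 < 12.3, λ₁ < 0.
The n=1 mode grows fastest (−λₙ is largest for n=1) → dominates.
Asymptotic: v ~ c₁ sin(πx/2) e^{7.365t} (exponential growth at rate −λ₁ ≈ 7.365).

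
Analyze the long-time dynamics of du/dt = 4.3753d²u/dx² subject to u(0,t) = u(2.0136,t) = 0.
Long-time behavior: u → 0. Heat diffuses out through both boundaries.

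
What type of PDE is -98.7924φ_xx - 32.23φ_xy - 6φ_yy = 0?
With A = -98.7924, B = -32.23, C = -6, the discriminant is -1332.2447. This is an elliptic PDE.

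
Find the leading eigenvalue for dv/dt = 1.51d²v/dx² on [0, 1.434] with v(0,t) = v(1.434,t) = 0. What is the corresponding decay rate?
Eigenvalues: λₙ = 1.51n²π²/1.434².
First three modes:
  n=1: λ₁ = 1.51π²/1.434² ≈ 7.247
  n=2: λ₂ = 6.04π²/1.434² ≈ 28.989 (4× faster decay)
  n=3: λ₃ = 13.59π²/1.434² ≈ 65.226 (9× faster decay)
As t → ∞, higher modes decay exponentially faster. The n=1 mode dominates: v ~ c₁ sin(πx/1.434) e^{-λ₁t}.
Decay rate: λ₁ = 1.51π²/1.434² ≈ 7.247.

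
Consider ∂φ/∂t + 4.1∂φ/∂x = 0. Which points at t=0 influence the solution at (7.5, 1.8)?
A single point: x = 0.12. The characteristic through (7.5, 1.8) is x - 4.1t = const, so x = 7.5 - 4.1·1.8 = 0.12.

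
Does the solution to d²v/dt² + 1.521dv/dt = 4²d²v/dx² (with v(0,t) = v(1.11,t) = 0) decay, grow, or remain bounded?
v → 0. Damping (γ=1.521) dissipates energy; oscillations decay exponentially.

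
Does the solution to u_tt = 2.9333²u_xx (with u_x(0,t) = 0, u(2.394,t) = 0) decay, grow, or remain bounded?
u oscillates (no decay). Energy is conserved; the solution oscillates indefinitely as standing waves.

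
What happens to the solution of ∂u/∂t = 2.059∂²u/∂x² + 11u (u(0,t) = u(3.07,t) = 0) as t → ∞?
u grows unboundedly. Reaction dominates diffusion (r=11 > κπ²/L²≈2.16); solution grows exponentially.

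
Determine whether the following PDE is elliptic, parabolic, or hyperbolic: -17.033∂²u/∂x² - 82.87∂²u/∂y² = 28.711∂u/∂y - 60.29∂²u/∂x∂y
Rewriting in standard form: -17.033∂²u/∂x² + 60.29∂²u/∂x∂y - 82.87∂²u/∂y² - 28.711∂u/∂y = 0. Coefficients: A = -17.033, B = 60.29, C = -82.87. B² - 4AC = -2011.21474, which is negative, so the equation is elliptic.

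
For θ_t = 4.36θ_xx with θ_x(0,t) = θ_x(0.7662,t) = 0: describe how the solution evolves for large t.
θ → constant (steady state). Heat is conserved (no flux at boundaries); solution approaches the spatial average.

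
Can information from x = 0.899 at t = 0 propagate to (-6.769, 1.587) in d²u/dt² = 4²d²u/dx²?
No. The domain of dependence is [-13.117, -0.421], and 0.899 is outside this interval.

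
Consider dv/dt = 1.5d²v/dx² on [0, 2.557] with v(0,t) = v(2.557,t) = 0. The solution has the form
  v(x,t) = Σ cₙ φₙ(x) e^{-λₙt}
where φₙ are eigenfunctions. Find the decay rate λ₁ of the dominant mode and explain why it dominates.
Eigenvalues: λₙ = 1.5n²π²/2.557².
First three modes:
  n=1: λ₁ = 1.5π²/2.557² ≈ 2.264
  n=2: λ₂ = 6π²/2.557² ≈ 9.057 (4× faster decay)
  n=3: λ₃ = 13.5π²/2.557² ≈ 20.378 (9× faster decay)
As t → ∞, higher modes decay exponentially faster. The n=1 mode dominates: v ~ c₁ sin(πx/2.557) e^{-λ₁t}.
Decay rate: λ₁ = 1.5π²/2.557² ≈ 2.264.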